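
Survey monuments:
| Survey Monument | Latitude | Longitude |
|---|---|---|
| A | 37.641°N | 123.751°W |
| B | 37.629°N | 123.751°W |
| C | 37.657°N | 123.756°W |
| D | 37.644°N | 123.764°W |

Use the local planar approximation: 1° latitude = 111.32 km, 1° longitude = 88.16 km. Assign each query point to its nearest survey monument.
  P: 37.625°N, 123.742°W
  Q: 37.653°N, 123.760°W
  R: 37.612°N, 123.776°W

P→B; Q→C; R→B

P at 37.625°N, 123.742°W:
  A: √((0.016·111.32)² + (-0.009·88.16)²) = √(3.17239 + 0.62955) = 1.950 km
  B: √((0.004·111.32)² + (-0.009·88.16)²) = √(0.19827 + 0.62955) = 0.910 km
  C: √((0.032·111.32)² + (-0.014·88.16)²) = √(12.68955 + 1.52335) = 3.770 km
  D: √((0.019·111.32)² + (-0.022·88.16)²) = √(4.47356 + 3.76174) = 2.870 km
  → nearest: B (0.910 km)
Q at 37.653°N, 123.760°W:
  A: √((-0.012·111.32)² + (0.009·88.16)²) = √(1.78447 + 0.62955) = 1.554 km
  B: √((-0.024·111.32)² + (0.009·88.16)²) = √(7.13787 + 0.62955) = 2.787 km
  C: √((0.004·111.32)² + (0.004·88.16)²) = √(0.19827 + 0.12435) = 0.568 km
  D: √((-0.009·111.32)² + (-0.004·88.16)²) = √(1.00376 + 0.12435) = 1.062 km
  → nearest: C (0.568 km)
R at 37.612°N, 123.776°W:
  A: √((0.029·111.32)² + (0.025·88.16)²) = √(10.42179 + 4.85762) = 3.909 km
  B: √((0.017·111.32)² + (0.025·88.16)²) = √(3.58133 + 4.85762) = 2.905 km
  C: √((0.045·111.32)² + (0.020·88.16)²) = √(25.09409 + 3.10887) = 5.311 km
  D: √((0.032·111.32)² + (0.012·88.16)²) = √(12.68955 + 1.11919) = 3.716 km
  → nearest: B (2.905 km)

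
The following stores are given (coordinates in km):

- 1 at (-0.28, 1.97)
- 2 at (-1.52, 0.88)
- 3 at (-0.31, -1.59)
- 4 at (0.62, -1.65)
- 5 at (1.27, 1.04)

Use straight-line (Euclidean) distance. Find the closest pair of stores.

3 and 4

Pairwise distances:
1–2: 1.65 km
1–3: 3.56 km
1–4: 3.73 km
1–5: 1.81 km
2–3: 2.75 km
2–4: 3.31 km
2–5: 2.79 km
3–4: 0.93 km
3–5: 3.07 km
4–5: 2.77 km
Closest pair: 3–4 at 0.93 km.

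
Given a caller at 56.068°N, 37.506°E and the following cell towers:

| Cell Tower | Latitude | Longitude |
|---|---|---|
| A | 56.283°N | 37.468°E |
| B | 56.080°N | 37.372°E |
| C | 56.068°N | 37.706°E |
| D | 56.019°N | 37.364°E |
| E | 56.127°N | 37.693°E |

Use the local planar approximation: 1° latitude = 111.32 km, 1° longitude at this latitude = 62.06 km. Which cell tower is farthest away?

A

Distances from 56.068°N, 37.506°E:
A: √((0.215·111.32)² + (-0.038·62.06)²) = √(572.82678 + 5.56148) = 24.050 km
B: √((0.012·111.32)² + (-0.134·62.06)²) = √(1.78447 + 69.15652) = 8.423 km
C: √((0.000·111.32)² + (0.200·62.06)²) = √(0.00000 + 154.05774) = 12.412 km
D: √((-0.049·111.32)² + (-0.142·62.06)²) = √(29.75353 + 77.66051) = 10.364 km
E: √((0.059·111.32)² + (0.187·62.06)²) = √(43.13705 + 134.68113) = 13.335 km
Maximum: A at 24.050 km.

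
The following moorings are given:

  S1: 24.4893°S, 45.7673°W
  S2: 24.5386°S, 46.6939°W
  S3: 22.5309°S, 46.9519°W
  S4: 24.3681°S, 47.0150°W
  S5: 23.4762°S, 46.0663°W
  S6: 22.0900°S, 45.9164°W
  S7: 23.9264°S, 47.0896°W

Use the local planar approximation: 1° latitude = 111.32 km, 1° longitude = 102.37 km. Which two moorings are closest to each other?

Pairwise distances:
S2–S4: 37.9572 km
S4–S7: 49.7596 km
S2–S7: 79.2800 km
S1–S2: 95.0147 km
S5–S7: 116.1262 km
S3–S6: 116.8153 km
S1–S5: 116.8582 km
S1–S4: 128.4377 km
S2–S5: 134.5907 km
S4–S5: 138.8876 km
S3–S5: 138.8976 km
S1–S7: 149.1640 km
S5–S6: 155.0729 km
S3–S7: 155.9853 km
S3–S4: 204.6191 km
S2–S3: 225.0523 km
S6–S7: 237.0969 km
S1–S3: 249.4670 km
S1–S6: 267.5258 km
S4–S6: 277.4168 km
S2–S6: 283.9610 km
Closest pair: S2–S4 at 37.9572 km.

S2 and S4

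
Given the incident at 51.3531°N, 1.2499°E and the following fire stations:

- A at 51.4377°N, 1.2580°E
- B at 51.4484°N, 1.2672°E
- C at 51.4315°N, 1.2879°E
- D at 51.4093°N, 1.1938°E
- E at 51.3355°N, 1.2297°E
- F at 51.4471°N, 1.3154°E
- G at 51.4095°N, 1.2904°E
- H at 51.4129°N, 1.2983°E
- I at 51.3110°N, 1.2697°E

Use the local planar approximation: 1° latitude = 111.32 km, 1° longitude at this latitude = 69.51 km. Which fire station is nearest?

Distances from 51.3531°N, 1.2499°E:
A: √((0.0846·111.32)² + (0.0081·69.51)²) = √(88.692546 + 0.317004) = 9.4345 km
B: √((0.0953·111.32)² + (0.0173·69.51)²) = √(112.546553 + 1.446062) = 10.6767 km
C: √((0.0784·111.32)² + (0.0380·69.51)²) = √(76.169047 + 6.976888) = 9.1184 km
D: √((0.0562·111.32)² + (-0.0561·69.51)²) = √(39.139838 + 15.206186) = 7.3720 km
E: √((-0.0176·111.32)² + (-0.0202·69.51)²) = √(3.838590 + 1.971502) = 2.4104 km
F: √((0.0940·111.32)² + (0.0655·69.51)²) = √(109.496970 + 20.728944) = 11.4117 km
G: √((0.0564·111.32)² + (0.0405·69.51)²) = √(39.418909 + 7.925098) = 6.8807 km
H: √((0.0598·111.32)² + (0.0484·69.51)²) = √(44.314797 + 11.318407) = 7.4588 km
I: √((-0.0421·111.32)² + (0.0198·69.51)²) = √(21.963957 + 1.894196) = 4.8845 km
Minimum: E at 2.4104 km.

E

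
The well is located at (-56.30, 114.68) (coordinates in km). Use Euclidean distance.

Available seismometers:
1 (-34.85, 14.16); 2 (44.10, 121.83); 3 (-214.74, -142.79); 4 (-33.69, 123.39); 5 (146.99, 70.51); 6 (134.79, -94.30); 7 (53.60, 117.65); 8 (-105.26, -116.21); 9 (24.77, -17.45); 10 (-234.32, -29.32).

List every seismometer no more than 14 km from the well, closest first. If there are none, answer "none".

Distances from (-56.30, 114.68):
1: √((21.45)² + (-100.52)²) = √(460.1025 + 10104.2704) = 102.78 km
2: √((100.40)² + (7.15)²) = √(10080.1600 + 51.1225) = 100.65 km
3: √((-158.44)² + (-257.47)²) = √(25103.2336 + 66290.8009) = 302.31 km
4: √((22.61)² + (8.71)²) = √(511.2121 + 75.8641) = 24.23 km
5: √((203.29)² + (-44.17)²) = √(41326.8241 + 1950.9889) = 208.03 km
6: √((191.09)² + (-208.98)²) = √(36515.3881 + 43672.6404) = 283.17 km
7: √((109.90)² + (2.97)²) = √(12078.0100 + 8.8209) = 109.94 km
8: √((-48.96)² + (-230.89)²) = √(2397.0816 + 53310.1921) = 236.02 km
9: √((81.07)² + (-132.13)²) = √(6572.3449 + 17458.3369) = 155.02 km
10: √((-178.02)² + (-144.00)²) = √(31691.1204 + 20736.0000) = 228.97 km
Threshold 14 km: none within range.

none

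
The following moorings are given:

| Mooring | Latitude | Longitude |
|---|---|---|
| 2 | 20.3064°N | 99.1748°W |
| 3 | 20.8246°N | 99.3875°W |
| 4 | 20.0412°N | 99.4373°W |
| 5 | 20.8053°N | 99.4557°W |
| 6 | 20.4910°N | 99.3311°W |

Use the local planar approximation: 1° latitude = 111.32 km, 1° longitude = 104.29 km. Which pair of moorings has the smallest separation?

Pairwise distances:
2–3: √((0.5182·111.32)² + (-0.2127·104.29)²) = √(3327.677365 + 492.062552) = 61.8040 km
2–4: √((-0.2652·111.32)² + (-0.2625·104.29)²) = √(871.552263 + 749.452220) = 40.2617 km
2–5: √((0.4989·111.32)² + (-0.2809·104.29)²) = √(3084.419238 + 858.200599) = 62.7903 km
2–6: √((0.1846·111.32)² + (-0.1563·104.29)²) = √(422.289019 + 265.707180) = 26.2297 km
3–4: √((-0.7834·111.32)² + (-0.0498·104.29)²) = √(7605.250613 + 26.973917) = 87.3626 km
3–5: √((-0.0193·111.32)² + (-0.0682·104.29)²) = √(4.615949 + 50.588766) = 7.4300 km
3–6: √((-0.3336·111.32)² + (0.0564·104.29)²) = √(1379.108640 + 34.597406) = 37.5993 km
4–5: √((0.7641·111.32)² + (-0.0184·104.29)²) = √(7235.137594 + 3.682315) = 85.0813 km
4–6: √((0.4498·111.32)² + (0.1062·104.29)²) = √(2507.178746 + 122.668871) = 51.2820 km
5–6: √((-0.3143·111.32)² + (0.1246·104.29)²) = √(1224.151467 + 168.857914) = 37.3230 km
Closest pair: 3–5 at 7.4300 km.

3 and 5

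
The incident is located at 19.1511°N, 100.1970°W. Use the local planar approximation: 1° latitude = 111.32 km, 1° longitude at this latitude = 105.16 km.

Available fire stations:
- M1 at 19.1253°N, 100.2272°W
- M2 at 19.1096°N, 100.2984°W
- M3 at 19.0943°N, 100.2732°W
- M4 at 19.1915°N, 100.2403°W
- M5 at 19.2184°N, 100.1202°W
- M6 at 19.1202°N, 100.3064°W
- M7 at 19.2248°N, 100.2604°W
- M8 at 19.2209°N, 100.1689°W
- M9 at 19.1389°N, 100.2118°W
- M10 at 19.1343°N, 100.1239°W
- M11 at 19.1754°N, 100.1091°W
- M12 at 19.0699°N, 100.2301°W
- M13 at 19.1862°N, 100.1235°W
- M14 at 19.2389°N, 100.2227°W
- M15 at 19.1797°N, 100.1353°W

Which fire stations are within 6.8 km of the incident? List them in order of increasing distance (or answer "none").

Distances from 19.1511°N, 100.1970°W:
M1: 4.2819 km
M2: 11.6210 km
M3: 10.2074 km
M4: 6.4000 km
M5: 11.0161 km
M6: 12.0077 km
M7: 10.5717 km
M8: 8.3131 km
M9: 2.0656 km
M10: 7.9114 km
M11: 9.6312 km
M12: 9.6862 km
M13: 8.6608 km
M14: 10.1407 km
M15: 7.2274 km
Threshold 6.8 km: M9 (2.0656 km), M1 (4.2819 km), M4 (6.4000 km) are within range.

M9, M1, M4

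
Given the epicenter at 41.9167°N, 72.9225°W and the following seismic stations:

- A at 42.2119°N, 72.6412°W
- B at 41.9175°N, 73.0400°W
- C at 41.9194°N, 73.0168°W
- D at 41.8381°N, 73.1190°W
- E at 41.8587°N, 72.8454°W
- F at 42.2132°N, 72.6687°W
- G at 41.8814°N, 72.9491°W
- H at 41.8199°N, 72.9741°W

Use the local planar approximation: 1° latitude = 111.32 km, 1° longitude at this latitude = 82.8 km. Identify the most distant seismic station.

Distances from 41.9167°N, 72.9225°W:
A: √((0.2952·111.32)² + (0.2813·82.8)²) = √(1079.888961 + 542.500494) = 40.2789 km
B: √((0.0008·111.32)² + (-0.1175·82.8)²) = √(0.007931 + 94.653441) = 9.7294 km
C: √((0.0027·111.32)² + (-0.0943·82.8)²) = √(0.090339 + 60.965489) = 7.8138 km
D: √((-0.0786·111.32)² + (-0.1965·82.8)²) = √(76.558160 + 264.719408) = 18.4737 km
E: √((-0.0580·111.32)² + (0.0771·82.8)²) = √(41.687167 + 40.753924) = 9.0797 km
F: √((0.2965·111.32)² + (0.2538·82.8)²) = √(1089.421121 + 441.615094) = 39.1285 km
G: √((-0.0353·111.32)² + (-0.0266·82.8)²) = √(15.441725 + 4.850918) = 4.5047 km
H: √((-0.0968·111.32)² + (-0.0516·82.8)²) = √(116.117348 + 18.254085) = 11.5919 km
Maximum: A at 40.2789 km.

A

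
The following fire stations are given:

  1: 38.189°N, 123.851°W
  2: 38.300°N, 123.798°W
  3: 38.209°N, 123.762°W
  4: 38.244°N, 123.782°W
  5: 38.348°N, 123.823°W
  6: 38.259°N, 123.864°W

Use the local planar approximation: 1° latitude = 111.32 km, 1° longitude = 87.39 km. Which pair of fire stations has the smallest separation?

3 and 4

Pairwise distances:
3–4: 4.270 km
2–5: 5.773 km
2–4: 6.389 km
2–6: 7.355 km
4–6: 7.358 km
1–6: 7.875 km
1–3: 8.090 km
1–4: 8.593 km
3–6: 10.509 km
5–6: 10.535 km
2–3: 10.607 km
4–5: 12.119 km
1–2: 13.196 km
3–5: 16.366 km
1–5: 17.868 km
Closest pair: 3–4 at 4.270 km.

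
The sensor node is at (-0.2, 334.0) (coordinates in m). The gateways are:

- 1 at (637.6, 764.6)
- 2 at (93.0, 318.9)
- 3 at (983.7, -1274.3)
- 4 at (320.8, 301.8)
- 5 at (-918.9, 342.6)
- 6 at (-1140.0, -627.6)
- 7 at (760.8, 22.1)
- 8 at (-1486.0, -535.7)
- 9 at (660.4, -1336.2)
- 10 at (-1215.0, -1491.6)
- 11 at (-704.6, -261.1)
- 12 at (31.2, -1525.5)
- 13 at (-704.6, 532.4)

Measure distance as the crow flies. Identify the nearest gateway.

Distances from (-0.2, 334.0):
1: √((637.8)² + (430.6)²) = √(406788.840 + 185416.360) = 769.5 m
2: √((93.2)² + (-15.1)²) = √(8686.240 + 228.010) = 94.4 m
3: √((983.9)² + (-1608.3)²) = √(968059.210 + 2586628.890) = 1885.4 m
4: √((321.0)² + (-32.2)²) = √(103041.000 + 1036.840) = 322.6 m
5: √((-918.7)² + (8.6)²) = √(844009.690 + 73.960) = 918.7 m
6: √((-1139.8)² + (-961.6)²) = √(1299144.040 + 924674.560) = 1491.2 m
7: √((761.0)² + (-311.9)²) = √(579121.000 + 97281.610) = 822.4 m
8: √((-1485.8)² + (-869.7)²) = √(2207601.640 + 756378.090) = 1721.6 m
9: √((660.6)² + (-1670.2)²) = √(436392.360 + 2789568.040) = 1796.1 m
10: √((-1214.8)² + (-1825.6)²) = √(1475739.040 + 3332815.360) = 2192.8 m
11: √((-704.4)² + (-595.1)²) = √(496179.360 + 354144.010) = 922.1 m
12: √((31.4)² + (-1859.5)²) = √(985.960 + 3457740.250) = 1859.8 m
13: √((-704.4)² + (198.4)²) = √(496179.360 + 39362.560) = 731.8 m
Minimum: 2 at 94.4 m.

2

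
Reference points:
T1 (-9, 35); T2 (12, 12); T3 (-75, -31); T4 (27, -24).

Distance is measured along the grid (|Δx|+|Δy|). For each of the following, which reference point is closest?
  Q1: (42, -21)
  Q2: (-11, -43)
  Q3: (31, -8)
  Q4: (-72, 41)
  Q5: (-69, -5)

Q1 at (42, -21):
  T1: |-51| + |56| = 51 + 56 = 107
  T2: |-30| + |33| = 30 + 33 = 63
  T3: |-117| + |-10| = 117 + 10 = 127
  T4: |-15| + |-3| = 15 + 3 = 18
  → nearest: T4 (18)
Q2 at (-11, -43):
  T1: |2| + |78| = 2 + 78 = 80
  T2: |23| + |55| = 23 + 55 = 78
  T3: |-64| + |12| = 64 + 12 = 76
  T4: |38| + |19| = 38 + 19 = 57
  → nearest: T4 (57)
Q3 at (31, -8):
  T1: |-40| + |43| = 40 + 43 = 83
  T2: |-19| + |20| = 19 + 20 = 39
  T3: |-106| + |-23| = 106 + 23 = 129
  T4: |-4| + |-16| = 4 + 16 = 20
  → nearest: T4 (20)
Q4 at (-72, 41):
  T1: |63| + |-6| = 63 + 6 = 69
  T2: |84| + |-29| = 84 + 29 = 113
  T3: |-3| + |-72| = 3 + 72 = 75
  T4: |99| + |-65| = 99 + 65 = 164
  → nearest: T1 (69)
Q5 at (-69, -5):
  T1: |60| + |40| = 60 + 40 = 100
  T2: |81| + |17| = 81 + 17 = 98
  T3: |-6| + |-26| = 6 + 26 = 32
  T4: |96| + |-19| = 96 + 19 = 115
  → nearest: T3 (32)

Q1→T4; Q2→T4; Q3→T4; Q4→T1; Q5→T3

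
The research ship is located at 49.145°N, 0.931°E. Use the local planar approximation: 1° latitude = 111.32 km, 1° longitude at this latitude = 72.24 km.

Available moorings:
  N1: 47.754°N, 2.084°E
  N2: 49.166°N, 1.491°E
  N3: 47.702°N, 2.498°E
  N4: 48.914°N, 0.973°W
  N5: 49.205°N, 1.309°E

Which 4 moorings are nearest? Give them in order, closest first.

Distances from 49.145°N, 0.931°E:
N1: √((-1.391·111.32)² + (1.153·72.24)²) = √(23977.32088 + 6937.67720) = 175.827 km
N2: √((0.021·111.32)² + (0.560·72.24)²) = √(5.46493 + 1636.55848) = 40.522 km
N3: √((-1.443·111.32)² + (1.567·72.24)²) = √(25803.52612 + 12814.25811) = 196.514 km
N4: √((-0.231·111.32)² + (-1.904·72.24)²) = √(661.25711 + 18918.61602) = 139.928 km
N5: √((0.060·111.32)² + (0.378·72.24)²) = √(44.61171 + 745.65696) = 28.112 km
Sorted: N5 (28.112 km) < N2 (40.522 km) < N4 (139.928 km) < N1 (175.827 km) < N3 (196.514 km)

N5, N2, N4, N1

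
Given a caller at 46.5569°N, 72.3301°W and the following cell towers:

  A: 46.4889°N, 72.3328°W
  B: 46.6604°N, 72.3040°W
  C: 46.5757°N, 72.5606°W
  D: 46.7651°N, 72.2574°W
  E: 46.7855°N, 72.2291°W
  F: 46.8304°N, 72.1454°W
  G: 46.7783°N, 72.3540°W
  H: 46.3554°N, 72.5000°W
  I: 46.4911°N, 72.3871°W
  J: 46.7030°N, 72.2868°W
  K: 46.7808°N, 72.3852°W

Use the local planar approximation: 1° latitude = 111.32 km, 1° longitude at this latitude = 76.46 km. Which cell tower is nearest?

A

Distances from 46.5569°N, 72.3301°W:
A: 7.5726 km
B: 11.6932 km
C: 17.7479 km
D: 23.8341 km
E: 26.5937 km
F: 33.5618 km
G: 24.7139 km
H: 25.9211 km
I: 8.5234 km
J: 16.5974 km
K: 25.2781 km
Minimum: A at 7.5726 km.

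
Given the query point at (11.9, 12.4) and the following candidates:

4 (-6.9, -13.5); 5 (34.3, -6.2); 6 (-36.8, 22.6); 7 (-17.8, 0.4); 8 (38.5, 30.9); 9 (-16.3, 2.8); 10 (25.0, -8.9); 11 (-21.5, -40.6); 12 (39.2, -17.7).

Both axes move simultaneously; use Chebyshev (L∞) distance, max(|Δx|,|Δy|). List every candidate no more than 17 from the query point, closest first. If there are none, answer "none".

Distances from (11.9, 12.4):
4: 25.9
5: 22.4
6: 48.7
7: 29.7
8: 26.6
9: 28.2
10: 21.3
11: 53.0
12: 30.1
Threshold 17: none within range.

none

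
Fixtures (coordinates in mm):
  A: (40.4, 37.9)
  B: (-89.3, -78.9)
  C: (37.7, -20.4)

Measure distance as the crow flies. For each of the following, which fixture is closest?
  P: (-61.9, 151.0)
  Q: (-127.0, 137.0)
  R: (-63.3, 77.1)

P→A; Q→A; R→A

P at (-61.9, 151.0):
  A: √((102.3)² + (-113.1)²) = √(10465.290 + 12791.610) = 152.5 mm
  B: √((-27.4)² + (-229.9)²) = √(750.760 + 52854.010) = 231.5 mm
  C: √((99.6)² + (-171.4)²) = √(9920.160 + 29377.960) = 198.2 mm
  → nearest: A (152.5 mm)
Q at (-127.0, 137.0):
  A: √((167.4)² + (-99.1)²) = √(28022.760 + 9820.810) = 194.5 mm
  B: √((37.7)² + (-215.9)²) = √(1421.290 + 46612.810) = 219.2 mm
  C: √((164.7)² + (-157.4)²) = √(27126.090 + 24774.760) = 227.8 mm
  → nearest: A (194.5 mm)
R at (-63.3, 77.1):
  A: √((103.7)² + (-39.2)²) = √(10753.690 + 1536.640) = 110.9 mm
  B: √((-26.0)² + (-156.0)²) = √(676.000 + 24336.000) = 158.2 mm
  C: √((101.0)² + (-97.5)²) = √(10201.000 + 9506.250) = 140.4 mm
  → nearest: A (110.9 mm)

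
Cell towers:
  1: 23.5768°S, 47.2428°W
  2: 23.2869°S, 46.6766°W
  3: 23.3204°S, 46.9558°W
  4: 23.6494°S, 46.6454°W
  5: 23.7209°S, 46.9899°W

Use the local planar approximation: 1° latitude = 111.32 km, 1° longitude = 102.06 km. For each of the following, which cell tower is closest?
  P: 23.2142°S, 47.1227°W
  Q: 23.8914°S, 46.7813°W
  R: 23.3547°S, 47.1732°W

P→3; Q→5; R→3

P at 23.2142°S, 47.1227°W:
  1: 42.1847 km
  2: 46.2427 km
  3: 20.7344 km
  4: 68.7025 km
  5: 58.0114 km
  → nearest: 3 (20.7344 km)
Q at 23.8914°S, 46.7813°W:
  1: 58.6938 km
  2: 68.1361 km
  3: 66.0115 km
  4: 30.3003 km
  5: 28.5218 km
  → nearest: 5 (28.5218 km)
R at 23.3547°S, 47.1732°W:
  1: 25.7244 km
  2: 51.2419 km
  3: 22.5140 km
  4: 63.0707 km
  5: 44.8530 km
  → nearest: 3 (22.5140 km)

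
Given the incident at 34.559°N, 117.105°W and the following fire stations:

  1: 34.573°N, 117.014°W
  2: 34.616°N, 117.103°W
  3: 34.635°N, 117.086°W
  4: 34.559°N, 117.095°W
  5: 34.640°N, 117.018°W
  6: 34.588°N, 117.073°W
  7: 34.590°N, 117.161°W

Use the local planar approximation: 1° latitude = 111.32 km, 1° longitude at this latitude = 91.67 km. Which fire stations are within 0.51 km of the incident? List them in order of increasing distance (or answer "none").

Distances from 34.559°N, 117.105°W:
1: √((0.014·111.32)² + (0.091·91.67)²) = √(2.42886 + 69.58846) = 8.486 km
2: √((0.057·111.32)² + (0.002·91.67)²) = √(40.26207 + 0.03361) = 6.348 km
3: √((0.076·111.32)² + (0.019·91.67)²) = √(71.57701 + 3.03362) = 8.638 km
4: √((0.000·111.32)² + (0.010·91.67)²) = √(0.00000 + 0.84034) = 0.917 km
5: √((0.081·111.32)² + (0.087·91.67)²) = √(81.30485 + 63.60525) = 12.038 km
6: √((0.029·111.32)² + (0.032·91.67)²) = √(10.42179 + 8.60507) = 4.362 km
7: √((0.031·111.32)² + (-0.056·91.67)²) = √(11.90885 + 26.35303) = 6.186 km
Threshold 0.51 km: none within range.

none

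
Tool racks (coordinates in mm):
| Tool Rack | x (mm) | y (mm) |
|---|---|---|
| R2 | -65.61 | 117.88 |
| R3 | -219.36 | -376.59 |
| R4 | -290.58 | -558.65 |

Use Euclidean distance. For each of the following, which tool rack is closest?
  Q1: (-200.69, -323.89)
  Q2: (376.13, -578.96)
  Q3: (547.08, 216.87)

Q1 at (-200.69, -323.89):
  R2: 461.96 mm
  R3: 55.91 mm
  R4: 251.38 mm
  → nearest: R3 (55.91 mm)
Q2 at (376.13, -578.96):
  R2: 825.06 mm
  R3: 628.94 mm
  R4: 667.02 mm
  → nearest: R3 (628.94 mm)
Q3 at (547.08, 216.87):
  R2: 620.64 mm
  R3: 969.34 mm
  R4: 1141.54 mm
  → nearest: R2 (620.64 mm)

Q1→R3; Q2→R3; Q3→R2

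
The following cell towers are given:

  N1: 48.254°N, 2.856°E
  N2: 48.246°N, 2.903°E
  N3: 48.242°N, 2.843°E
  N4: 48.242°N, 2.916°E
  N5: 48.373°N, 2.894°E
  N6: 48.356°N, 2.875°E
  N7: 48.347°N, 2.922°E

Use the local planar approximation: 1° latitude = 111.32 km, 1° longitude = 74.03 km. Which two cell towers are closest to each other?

N2 and N4

Pairwise distances:
N1–N2: 3.592 km
N1–N3: 1.646 km
N1–N4: 4.638 km
N1–N5: 13.542 km
N1–N6: 11.441 km
N1–N7: 11.448 km
N2–N3: 4.464 km
N2–N4: 1.060 km
N2–N5: 14.153 km
N2–N6: 12.419 km
N2–N7: 11.331 km
N3–N4: 5.404 km
N3–N5: 15.064 km
N3–N6: 12.910 km
N3–N7: 13.070 km
N4–N5: 14.674 km
N4–N6: 13.048 km
N4–N7: 11.697 km
N5–N6: 2.358 km
N5–N7: 3.560 km
N6–N7: 3.621 km
Closest pair: N2–N4 at 1.060 km.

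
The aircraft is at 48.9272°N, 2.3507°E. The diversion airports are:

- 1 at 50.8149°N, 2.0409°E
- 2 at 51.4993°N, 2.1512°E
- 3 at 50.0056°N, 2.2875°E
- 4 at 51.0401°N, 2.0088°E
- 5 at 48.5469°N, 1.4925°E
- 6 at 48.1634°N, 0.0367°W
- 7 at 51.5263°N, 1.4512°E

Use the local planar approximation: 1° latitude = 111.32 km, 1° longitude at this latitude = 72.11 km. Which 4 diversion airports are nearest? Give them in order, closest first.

5, 3, 6, 1

Distances from 48.9272°N, 2.3507°E:
1: √((1.8877·111.32)² + (-0.3098·72.11)²) = √(44158.300135 + 499.061213) = 211.3229 km
2: √((2.5721·111.32)² + (-0.1995·72.11)²) = √(81982.676772 + 206.955414) = 286.6873 km
3: √((1.0784·111.32)² + (-0.0632·72.11)²) = √(14411.399375 + 20.769457) = 120.1340 km
4: √((2.1129·111.32)² + (-0.3419·72.11)²) = √(55322.816436 + 607.839883) = 236.4966 km
5: √((-0.3803·111.32)² + (-0.8582·72.11)²) = √(1792.251886 + 3829.728719) = 74.9799 km
6: √((-0.7638·111.32)² + (-2.3874·72.11)²) = √(7229.457407 + 29637.486570) = 192.0077 km
7: √((2.5991·111.32)² + (-0.8995·72.11)²) = √(83712.897435 + 4207.201634) = 296.5132 km
Sorted: 5 (74.9799 km) < 3 (120.1340 km) < 6 (192.0077 km) < 1 (211.3229 km) < 4 (236.4966 km) < 2 (286.6873 km) < …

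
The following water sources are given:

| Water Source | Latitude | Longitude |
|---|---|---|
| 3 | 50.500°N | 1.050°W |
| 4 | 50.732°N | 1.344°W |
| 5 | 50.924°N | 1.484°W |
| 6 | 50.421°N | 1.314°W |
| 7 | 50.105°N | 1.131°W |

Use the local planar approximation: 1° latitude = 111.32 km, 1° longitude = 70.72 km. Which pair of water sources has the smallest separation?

3 and 6

Pairwise distances:
3–6: 20.638 km
4–5: 23.555 km
3–4: 33.156 km
4–6: 34.685 km
6–7: 37.482 km
3–7: 44.343 km
3–5: 56.301 km
5–6: 57.270 km
4–7: 71.405 km
5–7: 94.527 km
Closest pair: 3–6 at 20.638 km.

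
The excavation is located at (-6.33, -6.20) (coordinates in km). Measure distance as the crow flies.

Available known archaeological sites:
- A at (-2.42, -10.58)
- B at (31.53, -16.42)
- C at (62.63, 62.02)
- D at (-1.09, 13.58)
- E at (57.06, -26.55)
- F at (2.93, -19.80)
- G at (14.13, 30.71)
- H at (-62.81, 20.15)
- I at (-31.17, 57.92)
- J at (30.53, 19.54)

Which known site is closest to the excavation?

A

Distances from (-6.33, -6.20):
A: √((3.91)² + (-4.38)²) = √(15.2881 + 19.1844) = 5.87 km
B: √((37.86)² + (-10.22)²) = √(1433.3796 + 104.4484) = 39.22 km
C: √((68.96)² + (68.22)²) = √(4755.4816 + 4653.9684) = 97.00 km
D: √((5.24)² + (19.78)²) = √(27.4576 + 391.2484) = 20.46 km
E: √((63.39)² + (-20.35)²) = √(4018.2921 + 414.1225) = 66.58 km
F: √((9.26)² + (-13.60)²) = √(85.7476 + 184.9600) = 16.45 km
G: √((20.46)² + (36.91)²) = √(418.6116 + 1362.3481) = 42.20 km
H: √((-56.48)² + (26.35)²) = √(3189.9904 + 694.3225) = 62.32 km
I: √((-24.84)² + (64.12)²) = √(617.0256 + 4111.3744) = 68.76 km
J: √((36.86)² + (25.74)²) = √(1358.6596 + 662.5476) = 44.96 km
Minimum: A at 5.87 km.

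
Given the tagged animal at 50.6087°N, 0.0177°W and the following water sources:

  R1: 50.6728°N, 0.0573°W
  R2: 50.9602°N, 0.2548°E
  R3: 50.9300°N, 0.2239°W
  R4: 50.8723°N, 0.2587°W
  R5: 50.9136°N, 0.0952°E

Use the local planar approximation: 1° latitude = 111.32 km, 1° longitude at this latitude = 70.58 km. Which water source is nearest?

R1

Distances from 50.6087°N, 0.0177°W:
R1: √((0.0641·111.32)² + (-0.0396·70.58)²) = √(50.916959 + 7.811846) = 7.6635 km
R2: √((0.3515·111.32)² + (0.2725·70.58)²) = √(1531.077076 + 369.910212) = 43.6003 km
R3: √((0.3213·111.32)² + (-0.2062·70.58)²) = √(1279.286587 + 211.807157) = 38.6147 km
R4: √((0.2636·111.32)² + (-0.2410·70.58)²) = √(861.067519 + 289.332616) = 33.9175 km
R5: √((0.3049·111.32)² + (0.1129·70.58)²) = √(1152.023250 + 63.496705) = 34.8643 km
Minimum: R1 at 7.6635 km.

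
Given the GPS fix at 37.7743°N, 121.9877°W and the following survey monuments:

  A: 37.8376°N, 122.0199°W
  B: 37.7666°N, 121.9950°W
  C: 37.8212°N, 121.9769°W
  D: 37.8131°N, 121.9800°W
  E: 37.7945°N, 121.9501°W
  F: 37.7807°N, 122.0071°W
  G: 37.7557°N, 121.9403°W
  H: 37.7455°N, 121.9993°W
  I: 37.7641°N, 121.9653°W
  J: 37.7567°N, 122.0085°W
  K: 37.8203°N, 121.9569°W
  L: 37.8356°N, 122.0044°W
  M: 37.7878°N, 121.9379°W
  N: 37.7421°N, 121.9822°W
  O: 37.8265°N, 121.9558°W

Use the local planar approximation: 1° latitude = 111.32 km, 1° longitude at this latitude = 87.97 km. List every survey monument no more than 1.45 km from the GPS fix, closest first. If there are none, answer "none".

Distances from 37.7743°N, 121.9877°W:
A: √((0.0633·111.32)² + (-0.0322·87.97)²) = √(49.653951 + 8.023815) = 7.5946 km
B: √((-0.0077·111.32)² + (-0.0073·87.97)²) = √(0.734730 + 0.412396) = 1.0710 km
C: √((0.0469·111.32)² + (0.0108·87.97)²) = √(27.257880 + 0.902644) = 5.3066 km
D: √((0.0388·111.32)² + (0.0077·87.97)²) = √(18.655627 + 0.458829) = 4.3720 km
E: √((0.0202·111.32)² + (0.0376·87.97)²) = √(5.056490 + 10.940694) = 3.9996 km
F: √((0.0064·111.32)² + (-0.0194·87.97)²) = √(0.507582 + 2.912545) = 1.8494 km
G: √((-0.0186·111.32)² + (0.0474·87.97)²) = √(4.287186 + 17.387049) = 4.6556 km
H: √((-0.0288·111.32)² + (-0.0116·87.97)²) = √(10.278539 + 1.041322) = 3.3645 km
I: √((-0.0102·111.32)² + (0.0224·87.97)²) = √(1.289278 + 3.882981) = 2.2743 km
J: √((-0.0176·111.32)² + (-0.0208·87.97)²) = √(3.838590 + 3.348080) = 2.6808 km
K: √((0.0460·111.32)² + (0.0308·87.97)²) = √(26.221773 + 7.341260) = 5.7934 km
L: √((0.0613·111.32)² + (-0.0167·87.97)²) = √(46.565830 + 2.158252) = 6.9803 km
M: √((0.0135·111.32)² + (0.0498·87.97)²) = √(2.258468 + 19.192337) = 4.6315 km
N: √((-0.0322·111.32)² + (0.0055·87.97)²) = √(12.848669 + 0.234096) = 3.6170 km
O: √((0.0522·111.32)² + (0.0319·87.97)²) = √(33.766605 + 7.875000) = 6.4530 km
Threshold 1.45 km: B (1.0710 km) is within range.

B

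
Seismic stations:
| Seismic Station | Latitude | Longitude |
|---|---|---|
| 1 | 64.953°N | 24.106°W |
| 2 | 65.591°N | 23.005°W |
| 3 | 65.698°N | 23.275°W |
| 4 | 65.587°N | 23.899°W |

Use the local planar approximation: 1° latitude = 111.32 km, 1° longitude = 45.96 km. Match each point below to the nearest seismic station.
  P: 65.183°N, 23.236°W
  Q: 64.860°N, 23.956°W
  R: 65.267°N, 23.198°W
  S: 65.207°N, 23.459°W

P at 65.183°N, 23.236°W:
  1: √((-0.230·111.32)² + (-0.870·45.96)²) = √(655.54433 + 1598.81622) = 47.480 km
  2: √((0.408·111.32)² + (0.231·45.96)²) = √(2062.84559 + 112.71559) = 46.643 km
  3: √((0.515·111.32)² + (-0.039·45.96)²) = √(3286.70597 + 3.21284) = 57.358 km
  4: √((0.404·111.32)² + (-0.663·45.96)²) = √(2022.59591 + 928.51109) = 54.324 km
  → nearest: 2 (46.643 km)
Q at 64.860°N, 23.956°W:
  1: √((0.093·111.32)² + (-0.150·45.96)²) = √(107.17964 + 47.52724) = 12.438 km
  2: √((0.731·111.32)² + (0.951·45.96)²) = √(6621.87761 + 1910.38577) = 92.370 km
  3: √((0.838·111.32)² + (0.681·45.96)²) = √(8702.30765 + 979.61238) = 98.397 km
  4: √((0.727·111.32)² + (0.057·45.96)²) = √(6549.60663 + 6.86293) = 80.972 km
  → nearest: 1 (12.438 km)
R at 65.267°N, 23.198°W:
  1: √((-0.314·111.32)² + (-0.908·45.96)²) = √(1221.81567 + 1741.53312) = 54.437 km
  2: √((0.324·111.32)² + (0.193·45.96)²) = √(1300.87754 + 78.68187) = 37.142 km
  3: √((0.431·111.32)² + (-0.077·45.96)²) = √(2301.97676 + 12.52395) = 48.109 km
  4: √((0.320·111.32)² + (-0.701·45.96)²) = √(1268.95538 + 1037.99695) = 48.031 km
  → nearest: 2 (37.142 km)
S at 65.207°N, 23.459°W:
  1: √((-0.254·111.32)² + (-0.647·45.96)²) = √(799.49146 + 884.23683) = 41.033 km
  2: √((0.384·111.32)² + (0.454·45.96)²) = √(1827.29575 + 435.38328) = 47.568 km
  3: √((0.491·111.32)² + (0.184·45.96)²) = √(2987.51008 + 71.51476) = 55.308 km
  4: √((0.380·111.32)² + (-0.440·45.96)²) = √(1789.42536 + 408.94546) = 46.887 km
  → nearest: 1 (41.033 km)

P→2; Q→1; R→2; S→1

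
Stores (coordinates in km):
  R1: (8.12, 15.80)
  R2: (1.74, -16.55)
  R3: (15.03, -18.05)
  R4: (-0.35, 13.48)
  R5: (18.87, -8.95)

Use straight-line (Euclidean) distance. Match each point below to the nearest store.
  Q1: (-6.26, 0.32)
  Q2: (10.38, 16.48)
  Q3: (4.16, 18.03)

Q1 at (-6.26, 0.32):
  R1: 21.13 km
  R2: 18.67 km
  R3: 28.12 km
  R4: 14.43 km
  R5: 26.79 km
  → nearest: R4 (14.43 km)
Q2 at (10.38, 16.48):
  R1: 2.36 km
  R2: 34.14 km
  R3: 34.84 km
  R4: 11.14 km
  R5: 26.81 km
  → nearest: R1 (2.36 km)
Q3 at (4.16, 18.03):
  R1: 4.54 km
  R2: 34.66 km
  R3: 37.68 km
  R4: 6.41 km
  R5: 30.73 km
  → nearest: R1 (4.54 km)

Q1→R4; Q2→R1; Q3→R1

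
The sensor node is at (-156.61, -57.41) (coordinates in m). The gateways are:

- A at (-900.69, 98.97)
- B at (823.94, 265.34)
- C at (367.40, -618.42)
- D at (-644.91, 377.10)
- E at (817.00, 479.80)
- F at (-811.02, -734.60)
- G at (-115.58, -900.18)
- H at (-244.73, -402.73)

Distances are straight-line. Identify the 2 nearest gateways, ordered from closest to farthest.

Distances from (-156.61, -57.41):
A: √((-744.08)² + (156.38)²) = √(553655.0464 + 24454.7044) = 760.34 m
B: √((980.55)² + (322.75)²) = √(961478.3025 + 104167.5625) = 1032.30 m
C: √((524.01)² + (-561.01)²) = √(274586.4801 + 314732.2201) = 767.67 m
D: √((-488.30)² + (434.51)²) = √(238436.8900 + 188798.9401) = 653.63 m
E: √((973.61)² + (537.21)²) = √(947916.4321 + 288594.5841) = 1111.99 m
F: √((-654.41)² + (-677.19)²) = √(428252.4481 + 458586.2961) = 941.72 m
G: √((41.03)² + (-842.77)²) = √(1683.4609 + 710261.2729) = 843.77 m
H: √((-88.12)² + (-345.32)²) = √(7765.1344 + 119245.9024) = 356.39 m
Sorted: H (356.39 m) < D (653.63 m) < A (760.34 m) < C (767.67 m) < …

H, D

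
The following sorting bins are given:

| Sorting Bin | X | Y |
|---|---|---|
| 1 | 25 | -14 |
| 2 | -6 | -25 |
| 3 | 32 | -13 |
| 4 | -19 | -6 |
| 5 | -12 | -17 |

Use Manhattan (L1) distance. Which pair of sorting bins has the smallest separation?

1 and 3

Pairwise distances:
1–2: 42
1–3: 8
1–4: 52
1–5: 40
2–3: 50
2–4: 32
2–5: 14
3–4: 58
3–5: 48
4–5: 18
Closest pair: 1–3 at 8.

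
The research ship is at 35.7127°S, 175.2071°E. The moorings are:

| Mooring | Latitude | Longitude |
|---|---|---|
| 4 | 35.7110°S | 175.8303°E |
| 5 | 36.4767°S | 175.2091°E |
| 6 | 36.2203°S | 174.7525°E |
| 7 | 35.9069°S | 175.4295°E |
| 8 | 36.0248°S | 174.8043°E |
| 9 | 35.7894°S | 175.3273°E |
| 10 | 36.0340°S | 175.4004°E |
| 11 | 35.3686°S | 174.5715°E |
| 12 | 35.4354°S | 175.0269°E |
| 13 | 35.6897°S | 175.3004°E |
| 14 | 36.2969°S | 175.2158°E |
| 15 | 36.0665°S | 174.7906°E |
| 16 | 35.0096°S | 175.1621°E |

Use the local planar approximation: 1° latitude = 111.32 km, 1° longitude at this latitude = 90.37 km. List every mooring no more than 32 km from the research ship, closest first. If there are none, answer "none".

13, 9, 7

Distances from 35.7127°S, 175.2071°E:
4: √((0.0017·111.32)² + (0.6232·90.37)²) = √(0.035813 + 3171.782904) = 56.3189 km
5: √((-0.7640·111.32)² + (0.0020·90.37)²) = √(7233.243950 + 0.032667) = 85.0487 km
6: √((-0.5076·111.32)² + (-0.4546·90.37)²) = √(3192.931652 + 1687.747321) = 69.8619 km
7: √((-0.1942·111.32)² + (0.2224·90.37)²) = √(467.352797 + 403.941181) = 29.5177 km
8: √((-0.3121·111.32)² + (-0.4028·90.37)²) = √(1207.074103 + 1325.035422) = 50.3201 km
9: √((-0.0767·111.32)² + (0.1202·90.37)²) = √(72.901611 + 117.993341) = 13.8165 km
10: √((-0.3213·111.32)² + (0.1933·90.37)²) = √(1279.286587 + 305.149226) = 39.8050 km
11: √((0.3441·111.32)² + (-0.6356·90.37)²) = √(1467.289266 + 3299.258480) = 69.0402 km
12: √((0.2773·111.32)² + (-0.1802·90.37)²) = √(952.897384 + 265.190607) = 34.9011 km
13: √((0.0230·111.32)² + (0.0933·90.37)²) = √(6.555443 + 71.090546) = 8.8117 km
14: √((-0.5842·111.32)² + (0.0087·90.37)²) = √(4229.309819 + 0.618140) = 65.0379 km
15: √((-0.3538·111.32)² + (-0.4165·90.37)²) = √(1551.179485 + 1416.702225) = 54.4783 km
16: √((0.7031·111.32)² + (-0.0450·90.37)²) = √(6126.050763 + 16.537642) = 78.3747 km
Threshold 32 km: 13 (8.8117 km), 9 (13.8165 km), 7 (29.5177 km) are within range.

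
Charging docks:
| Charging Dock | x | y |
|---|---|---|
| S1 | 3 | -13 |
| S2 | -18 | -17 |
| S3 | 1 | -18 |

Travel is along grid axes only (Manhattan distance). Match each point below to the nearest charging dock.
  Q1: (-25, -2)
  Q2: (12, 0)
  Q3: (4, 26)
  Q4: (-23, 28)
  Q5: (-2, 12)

Q1 at (-25, -2):
  S1: 39
  S2: 22
  S3: 42
  → nearest: S2 (22)
Q2 at (12, 0):
  S1: 22
  S2: 47
  S3: 29
  → nearest: S1 (22)
Q3 at (4, 26):
  S1: 40
  S2: 65
  S3: 47
  → nearest: S1 (40)
Q4 at (-23, 28):
  S1: 67
  S2: 50
  S3: 70
  → nearest: S2 (50)
Q5 at (-2, 12):
  S1: 30
  S2: 45
  S3: 33
  → nearest: S1 (30)

Q1→S2; Q2→S1; Q3→S1; Q4→S2; Q5→S1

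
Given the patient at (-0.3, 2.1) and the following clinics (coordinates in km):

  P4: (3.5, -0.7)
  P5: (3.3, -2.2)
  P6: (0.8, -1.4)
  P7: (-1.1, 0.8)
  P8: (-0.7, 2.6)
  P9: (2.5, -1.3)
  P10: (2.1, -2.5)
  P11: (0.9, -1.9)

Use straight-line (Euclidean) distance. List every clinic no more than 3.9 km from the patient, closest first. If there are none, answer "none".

P8, P7, P6

Distances from (-0.3, 2.1):
P4: 4.7 km
P5: 5.6 km
P6: 3.7 km
P7: 1.5 km
P8: 0.6 km
P9: 4.4 km
P10: 5.2 km
P11: 4.2 km
Threshold 3.9 km: P8 (0.6 km), P7 (1.5 km), P6 (3.7 km) are within range.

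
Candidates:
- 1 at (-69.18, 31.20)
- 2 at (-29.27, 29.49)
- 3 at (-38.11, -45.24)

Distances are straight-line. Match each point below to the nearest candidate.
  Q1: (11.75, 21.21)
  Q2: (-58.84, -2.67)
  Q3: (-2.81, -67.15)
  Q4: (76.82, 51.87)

Q1 at (11.75, 21.21):
  1: 81.54
  2: 41.85
  3: 83.08
  → nearest: 2 (41.85)
Q2 at (-58.84, -2.67):
  1: 35.41
  2: 43.69
  3: 47.35
  → nearest: 1 (35.41)
Q3 at (-2.81, -67.15):
  1: 118.65
  2: 100.20
  3: 41.55
  → nearest: 3 (41.55)
Q4 at (76.82, 51.87):
  1: 147.46
  2: 108.42
  3: 150.46
  → nearest: 2 (108.42)

Q1→2; Q2→1; Q3→3; Q4→2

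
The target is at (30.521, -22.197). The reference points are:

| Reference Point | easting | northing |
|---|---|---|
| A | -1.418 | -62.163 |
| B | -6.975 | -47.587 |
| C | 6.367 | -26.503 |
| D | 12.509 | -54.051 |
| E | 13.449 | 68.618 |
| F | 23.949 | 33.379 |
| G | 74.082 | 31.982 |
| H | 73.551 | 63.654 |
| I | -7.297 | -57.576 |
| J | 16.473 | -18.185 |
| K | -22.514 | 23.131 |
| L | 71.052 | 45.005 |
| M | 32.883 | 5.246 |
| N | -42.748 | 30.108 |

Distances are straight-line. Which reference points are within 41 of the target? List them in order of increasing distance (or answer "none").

J, C, M, D

Distances from (30.521, -22.197):
A: 51.160
B: 45.284
C: 24.535
D: 36.594
E: 92.406
F: 55.963
G: 69.519
H: 96.031
I: 51.787
J: 14.610
K: 69.766
L: 78.478
M: 27.544
N: 90.023
Threshold 41: J (14.610), C (24.535), M (27.544), D (36.594) are within range.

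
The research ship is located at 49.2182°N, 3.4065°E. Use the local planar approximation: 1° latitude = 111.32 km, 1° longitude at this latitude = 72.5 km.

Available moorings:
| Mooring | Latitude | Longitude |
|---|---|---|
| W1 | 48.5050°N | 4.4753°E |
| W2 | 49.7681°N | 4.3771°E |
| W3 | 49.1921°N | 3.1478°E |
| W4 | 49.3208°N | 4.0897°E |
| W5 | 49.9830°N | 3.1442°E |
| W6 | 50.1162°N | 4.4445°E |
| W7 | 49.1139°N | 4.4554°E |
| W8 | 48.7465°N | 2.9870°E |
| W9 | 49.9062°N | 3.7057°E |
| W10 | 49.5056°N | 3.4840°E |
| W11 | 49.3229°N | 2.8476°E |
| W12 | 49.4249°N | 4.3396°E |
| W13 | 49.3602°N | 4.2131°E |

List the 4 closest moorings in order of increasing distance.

Distances from 49.2182°N, 3.4065°E:
W1: √((-0.7132·111.32)² + (1.0688·72.5)²) = √(6303.315774 + 6004.390144) = 110.9401 km
W2: √((0.5499·111.32)² + (0.9706·72.5)²) = √(3747.260064 + 4951.725792) = 93.2684 km
W3: √((-0.0261·111.32)² + (-0.2587·72.5)²) = √(8.441651 + 351.778158) = 18.9795 km
W4: √((0.1026·111.32)² + (0.6832·72.5)²) = √(130.449109 + 2453.419024) = 50.8318 km
W5: √((0.7648·111.32)² + (-0.2623·72.5)²) = √(7248.400036 + 361.636781) = 87.2355 km
W6: √((0.8980·111.32)² + (1.0380·72.5)²) = √(9993.073200 + 5663.315025) = 125.1255 km
W7: √((-0.1043·111.32)² + (1.0489·72.5)²) = √(134.807797 + 5782.880048) = 76.9265 km
W8: √((-0.4717·111.32)² + (-0.4195·72.5)²) = √(2757.262713 + 924.996189) = 60.6816 km
W9: √((0.6880·111.32)² + (0.2992·72.5)²) = √(5865.746252 + 470.542864) = 79.6008 km
W10: √((0.2874·111.32)² + (0.0775·72.5)²) = √(1023.575596 + 31.570352) = 32.4830 km
W11: √((0.1047·111.32)² + (-0.5589·72.5)²) = √(135.843780 + 1641.890660) = 42.1632 km
W12: √((0.2067·111.32)² + (0.9331·72.5)²) = √(529.452921 + 4576.488675) = 71.4559 km
W13: √((0.1420·111.32)² + (0.8066·72.5)²) = √(249.875159 + 3419.734962) = 60.5773 km
Sorted: W3 (18.9795 km) < W10 (32.4830 km) < W11 (42.1632 km) < W4 (50.8318 km) < W13 (60.5773 km) < W8 (60.6816 km) < …

W3, W10, W11, W4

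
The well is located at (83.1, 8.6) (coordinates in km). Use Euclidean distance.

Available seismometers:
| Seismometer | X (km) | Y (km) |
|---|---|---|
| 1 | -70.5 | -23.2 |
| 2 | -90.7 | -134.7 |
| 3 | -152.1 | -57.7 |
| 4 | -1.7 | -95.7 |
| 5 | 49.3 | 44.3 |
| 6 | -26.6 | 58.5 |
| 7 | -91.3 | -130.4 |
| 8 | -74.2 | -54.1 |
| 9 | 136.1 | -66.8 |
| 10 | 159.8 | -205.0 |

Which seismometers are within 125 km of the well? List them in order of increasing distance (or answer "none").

Distances from (83.1, 8.6):
1: √((-153.6)² + (-31.8)²) = √(23592.960 + 1011.240) = 156.9 km
2: √((-173.8)² + (-143.3)²) = √(30206.440 + 20534.890) = 225.3 km
3: √((-235.2)² + (-66.3)²) = √(55319.040 + 4395.690) = 244.4 km
4: √((-84.8)² + (-104.3)²) = √(7191.040 + 10878.490) = 134.4 km
5: √((-33.8)² + (35.7)²) = √(1142.440 + 1274.490) = 49.2 km
6: √((-109.7)² + (49.9)²) = √(12034.090 + 2490.010) = 120.5 km
7: √((-174.4)² + (-139.0)²) = √(30415.360 + 19321.000) = 223.0 km
8: √((-157.3)² + (-62.7)²) = √(24743.290 + 3931.290) = 169.3 km
9: √((53.0)² + (-75.4)²) = √(2809.000 + 5685.160) = 92.2 km
10: √((76.7)² + (-213.6)²) = √(5882.890 + 45624.960) = 227.0 km
Threshold 125 km: 5 (49.2 km), 9 (92.2 km), 6 (120.5 km) are within range.

5, 9, 6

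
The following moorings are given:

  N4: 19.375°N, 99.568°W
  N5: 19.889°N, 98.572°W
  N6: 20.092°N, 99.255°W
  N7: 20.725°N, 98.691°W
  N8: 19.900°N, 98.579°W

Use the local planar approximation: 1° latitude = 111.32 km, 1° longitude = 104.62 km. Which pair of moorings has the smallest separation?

N5 and N8

Pairwise distances:
N5–N8: √((0.011·111.32)² + (-0.007·104.62)²) = √(1.49945 + 0.53632) = 1.427 km
N6–N8: √((-0.192·111.32)² + (0.676·104.62)²) = √(456.82394 + 5001.75970) = 73.882 km
N5–N6: √((0.203·111.32)² + (-0.683·104.62)²) = √(510.66780 + 5105.88276) = 74.944 km
N4–N6: √((0.717·111.32)² + (0.313·104.62)²) = √(6370.66409 + 1072.30445) = 86.273 km
N6–N7: √((0.633·111.32)² + (0.564·104.62)²) = √(4965.39515 + 3481.67027) = 91.908 km
N7–N8: √((-0.825·111.32)² + (0.112·104.62)²) = √(8434.40192 + 137.29840) = 92.583 km
N5–N7: √((0.836·111.32)² + (-0.119·104.62)²) = √(8660.81875 + 154.99702) = 93.893 km
N4–N8: √((0.525·111.32)² + (0.989·104.62)²) = √(3415.58425 + 10705.87121) = 118.834 km
N4–N5: √((0.514·111.32)² + (0.996·104.62)²) = √(3273.95445 + 10857.95677) = 118.878 km
N4–N7: √((1.350·111.32)² + (0.877·104.62)²) = √(22584.67952 + 8418.38179) = 176.077 km
Closest pair: N5–N8 at 1.427 km.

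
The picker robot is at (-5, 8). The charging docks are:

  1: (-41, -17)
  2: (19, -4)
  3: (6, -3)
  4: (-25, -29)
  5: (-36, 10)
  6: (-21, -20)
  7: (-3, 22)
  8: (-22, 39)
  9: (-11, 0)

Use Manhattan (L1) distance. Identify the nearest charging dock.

Distances from (-5, 8):
1: |-36| + |-25| = 36 + 25 = 61
2: |24| + |-12| = 24 + 12 = 36
3: |11| + |-11| = 11 + 11 = 22
4: |-20| + |-37| = 20 + 37 = 57
5: |-31| + |2| = 31 + 2 = 33
6: |-16| + |-28| = 16 + 28 = 44
7: |2| + |14| = 2 + 14 = 16
8: |-17| + |31| = 17 + 31 = 48
9: |-6| + |-8| = 6 + 8 = 14
Minimum: 9 at 14.

9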